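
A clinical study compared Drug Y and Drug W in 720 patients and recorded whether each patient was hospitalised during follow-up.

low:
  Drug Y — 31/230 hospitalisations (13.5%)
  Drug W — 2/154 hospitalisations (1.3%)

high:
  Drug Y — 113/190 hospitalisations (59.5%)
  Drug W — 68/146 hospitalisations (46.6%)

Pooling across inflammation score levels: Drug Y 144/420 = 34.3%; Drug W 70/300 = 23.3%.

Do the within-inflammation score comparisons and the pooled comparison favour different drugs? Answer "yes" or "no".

Within each inflammation score level (low 13.5% vs 1.3%; high 59.5% vs 46.6%), Drug W has the lower rate every time. Pooled: 34.3% vs 23.3% — Drug W has the lower rate overall. They agree.

no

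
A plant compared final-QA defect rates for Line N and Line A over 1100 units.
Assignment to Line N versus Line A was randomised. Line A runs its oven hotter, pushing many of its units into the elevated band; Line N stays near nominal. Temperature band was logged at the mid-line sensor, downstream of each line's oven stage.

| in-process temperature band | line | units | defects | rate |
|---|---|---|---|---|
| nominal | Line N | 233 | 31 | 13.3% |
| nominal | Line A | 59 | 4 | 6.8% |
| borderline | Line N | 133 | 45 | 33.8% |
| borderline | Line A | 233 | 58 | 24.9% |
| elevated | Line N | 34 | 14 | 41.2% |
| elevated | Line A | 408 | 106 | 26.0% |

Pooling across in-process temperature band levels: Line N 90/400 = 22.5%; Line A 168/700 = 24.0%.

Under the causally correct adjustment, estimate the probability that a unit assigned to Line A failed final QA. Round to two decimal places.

0.24

The in-process temperature band-specific comparison favours Line A throughout, but the pooled figures favour Line N. The question is whether to condition on in-process temperature band.
In-process temperature band is downstream of the line. One should not condition on a consequence of treatment, so the overall rates are the right comparison.
So P(outcome | do(Line A)) is just the pooled rate for Line A: 168/700 = 0.240.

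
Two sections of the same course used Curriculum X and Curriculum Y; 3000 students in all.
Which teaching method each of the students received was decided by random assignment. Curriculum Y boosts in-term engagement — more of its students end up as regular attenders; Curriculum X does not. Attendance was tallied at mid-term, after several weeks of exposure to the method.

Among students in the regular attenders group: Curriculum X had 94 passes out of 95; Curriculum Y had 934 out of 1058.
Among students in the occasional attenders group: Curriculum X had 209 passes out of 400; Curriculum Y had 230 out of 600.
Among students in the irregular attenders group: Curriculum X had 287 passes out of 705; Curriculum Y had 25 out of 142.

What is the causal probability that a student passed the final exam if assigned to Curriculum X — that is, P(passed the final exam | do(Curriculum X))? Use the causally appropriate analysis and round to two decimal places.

Mid-term attendance lies on the pathway teaching method → mid-term attendance → outcome, so adjusting for it blocks the indirect effect. For the total causal effect of teaching method, use the unadjusted pooled rates.
So P(outcome | do(Curriculum X)) is just the pooled rate for Curriculum X: 590/1200 = 0.492.

0.49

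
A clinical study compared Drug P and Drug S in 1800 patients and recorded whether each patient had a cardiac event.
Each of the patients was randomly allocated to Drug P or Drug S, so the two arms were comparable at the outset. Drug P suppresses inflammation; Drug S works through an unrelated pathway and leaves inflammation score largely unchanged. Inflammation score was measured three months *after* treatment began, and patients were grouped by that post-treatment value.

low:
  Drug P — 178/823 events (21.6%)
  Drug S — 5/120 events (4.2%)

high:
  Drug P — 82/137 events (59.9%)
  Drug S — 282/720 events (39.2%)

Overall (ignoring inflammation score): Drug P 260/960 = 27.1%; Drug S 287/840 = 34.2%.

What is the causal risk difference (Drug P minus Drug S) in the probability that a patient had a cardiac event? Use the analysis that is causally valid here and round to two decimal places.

Inflammation score is recorded after the drug and is itself shifted by it — it sits on the causal path from drug to outcome. Conditioning on a mediator would strip out part of the effect we want; the pooled comparison gives the total causal effect.
The causal difference is the pooled difference: 0.271 − 0.342 = -0.071.

-0.07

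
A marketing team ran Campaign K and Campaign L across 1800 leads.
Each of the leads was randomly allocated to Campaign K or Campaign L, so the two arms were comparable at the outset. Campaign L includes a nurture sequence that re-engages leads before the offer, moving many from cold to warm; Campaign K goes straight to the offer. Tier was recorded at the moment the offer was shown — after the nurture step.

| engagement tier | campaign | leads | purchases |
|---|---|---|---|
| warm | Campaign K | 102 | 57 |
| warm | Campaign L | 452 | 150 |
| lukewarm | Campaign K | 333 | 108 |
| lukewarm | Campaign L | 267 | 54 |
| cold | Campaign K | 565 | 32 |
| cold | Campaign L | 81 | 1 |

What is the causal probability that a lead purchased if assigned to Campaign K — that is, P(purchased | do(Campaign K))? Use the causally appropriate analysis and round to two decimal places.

Campaign K is higher inside every engagement tier stratum but Campaign L is higher in aggregate. Whether to stratify depends on how engagement tier relates to the campaign.
Engagement tier lies on the pathway campaign → engagement tier → outcome, so adjusting for it blocks the indirect effect. For the total causal effect of campaign, use the unadjusted pooled rates.
So P(outcome | do(Campaign K)) is just the pooled rate for Campaign K: 197/1000 = 0.197.

0.20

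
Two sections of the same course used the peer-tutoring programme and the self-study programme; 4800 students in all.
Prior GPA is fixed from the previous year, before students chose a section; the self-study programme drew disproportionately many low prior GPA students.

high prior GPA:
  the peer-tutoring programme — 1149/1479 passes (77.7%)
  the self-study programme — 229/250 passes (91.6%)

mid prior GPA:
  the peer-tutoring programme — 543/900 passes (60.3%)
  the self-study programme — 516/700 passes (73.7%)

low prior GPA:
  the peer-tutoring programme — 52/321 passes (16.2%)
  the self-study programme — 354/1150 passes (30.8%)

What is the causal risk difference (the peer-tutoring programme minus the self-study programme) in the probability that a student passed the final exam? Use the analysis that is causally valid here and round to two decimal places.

-0.14

The prior GPA band-specific comparison favours the self-study programme throughout, but the pooled figures favour the peer-tutoring programme. The question is whether to condition on prior GPA band.
Prior GPA band differs across teaching methods for reasons unrelated to any effect of the teaching method itself, and it separately predicts the outcome — a classic confounder. We must compare within prior GPA band levels.
Adjusting over the population distribution of prior GPA band: 0.360·(0.777−0.916) + 0.333·(0.603−0.737) + 0.306·(0.162−0.308) = -0.139.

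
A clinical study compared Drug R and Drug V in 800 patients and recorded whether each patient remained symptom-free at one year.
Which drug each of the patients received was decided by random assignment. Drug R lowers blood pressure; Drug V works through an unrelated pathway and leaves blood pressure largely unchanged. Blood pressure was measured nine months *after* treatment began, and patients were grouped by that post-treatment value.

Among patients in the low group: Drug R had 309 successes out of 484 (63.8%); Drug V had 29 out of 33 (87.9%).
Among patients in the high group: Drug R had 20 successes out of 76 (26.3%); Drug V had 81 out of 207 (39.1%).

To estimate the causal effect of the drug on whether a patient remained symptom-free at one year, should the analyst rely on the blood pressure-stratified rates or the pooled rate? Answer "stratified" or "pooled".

Blood pressure here is a post-treatment variable shaped by the drug; conditioning on it would introduce bias rather than remove it. The overall comparison is the causal one.
Pooled: Drug R 58.8% vs Drug V 45.8%; Drug R is higher overall.

pooled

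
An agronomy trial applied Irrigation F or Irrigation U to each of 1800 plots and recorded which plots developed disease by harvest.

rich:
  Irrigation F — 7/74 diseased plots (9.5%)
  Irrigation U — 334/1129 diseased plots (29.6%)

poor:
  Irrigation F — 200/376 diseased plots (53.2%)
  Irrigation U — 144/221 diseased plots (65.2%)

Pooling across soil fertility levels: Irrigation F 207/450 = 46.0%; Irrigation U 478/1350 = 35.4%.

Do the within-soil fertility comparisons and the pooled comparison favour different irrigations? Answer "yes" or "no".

Within each soil fertility level (rich 9.5% vs 29.6%; poor 53.2% vs 65.2%), Irrigation F has the lower rate every time. Pooled: 46.0% vs 35.4% — Irrigation U has the lower rate overall. The two comparisons disagree.

yes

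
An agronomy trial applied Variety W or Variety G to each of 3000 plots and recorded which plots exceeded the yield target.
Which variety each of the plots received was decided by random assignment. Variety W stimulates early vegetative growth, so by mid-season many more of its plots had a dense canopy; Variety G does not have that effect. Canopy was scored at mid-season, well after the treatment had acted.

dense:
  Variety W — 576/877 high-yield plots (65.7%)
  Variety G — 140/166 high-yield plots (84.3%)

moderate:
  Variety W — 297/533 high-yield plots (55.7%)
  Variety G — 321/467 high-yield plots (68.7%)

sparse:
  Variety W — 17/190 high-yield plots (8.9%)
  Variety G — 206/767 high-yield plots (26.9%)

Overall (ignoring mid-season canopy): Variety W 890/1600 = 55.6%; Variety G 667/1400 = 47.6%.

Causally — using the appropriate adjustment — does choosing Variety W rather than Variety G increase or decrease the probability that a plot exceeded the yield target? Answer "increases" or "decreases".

increases

Variety G is higher inside every mid-season canopy stratum but Variety W is higher in aggregate. Whether to stratify depends on how mid-season canopy relates to the variety.
Mid-season canopy is recorded after the variety and is itself shifted by it — it sits on the causal path from variety to outcome. Conditioning on a mediator would strip out part of the effect we want; the pooled comparison gives the total causal effect.
Pooled: Variety W 55.6% vs Variety G 47.6%; Variety W is higher overall.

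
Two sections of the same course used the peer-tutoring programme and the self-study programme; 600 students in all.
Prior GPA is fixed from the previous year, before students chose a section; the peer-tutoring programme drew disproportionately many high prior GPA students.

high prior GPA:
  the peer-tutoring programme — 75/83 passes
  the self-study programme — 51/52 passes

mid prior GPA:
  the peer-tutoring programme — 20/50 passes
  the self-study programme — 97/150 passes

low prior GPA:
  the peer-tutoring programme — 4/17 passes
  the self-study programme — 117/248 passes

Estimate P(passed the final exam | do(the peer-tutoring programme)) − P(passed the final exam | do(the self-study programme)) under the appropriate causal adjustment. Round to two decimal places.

-0.20

Prior GPA band satisfies the back-door criterion: it is not a descendant of the teaching method, and it blocks the spurious path from teaching method to outcome. Adjusting for it (i.e., using the within-prior GPA band rates) gives the causal effect.
Adjusting over the population distribution of prior GPA band: 0.225·(0.904−0.981) + 0.333·(0.400−0.647) + 0.442·(0.235−0.472) = -0.204.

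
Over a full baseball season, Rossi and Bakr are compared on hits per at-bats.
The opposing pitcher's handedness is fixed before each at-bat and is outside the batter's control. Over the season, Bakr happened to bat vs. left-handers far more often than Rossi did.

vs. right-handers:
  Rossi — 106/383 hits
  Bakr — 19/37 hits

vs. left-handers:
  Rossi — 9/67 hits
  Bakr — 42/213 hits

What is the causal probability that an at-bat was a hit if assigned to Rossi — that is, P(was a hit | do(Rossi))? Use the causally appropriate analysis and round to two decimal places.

0.22

The pitcher handedness-specific comparison favours Bakr throughout, but the pooled figures favour Rossi. The question is whether to condition on pitcher handedness.
The imbalance in pitcher handedness arose from how at-bats were allocated, not from anything the player did; and pitcher handedness independently affects the outcome. The pooled gap is confounded — condition on pitcher handedness.
Standardising Rossi to the population pitcher handedness mix: 0.600·106/383 + 0.400·9/67 = 0.220.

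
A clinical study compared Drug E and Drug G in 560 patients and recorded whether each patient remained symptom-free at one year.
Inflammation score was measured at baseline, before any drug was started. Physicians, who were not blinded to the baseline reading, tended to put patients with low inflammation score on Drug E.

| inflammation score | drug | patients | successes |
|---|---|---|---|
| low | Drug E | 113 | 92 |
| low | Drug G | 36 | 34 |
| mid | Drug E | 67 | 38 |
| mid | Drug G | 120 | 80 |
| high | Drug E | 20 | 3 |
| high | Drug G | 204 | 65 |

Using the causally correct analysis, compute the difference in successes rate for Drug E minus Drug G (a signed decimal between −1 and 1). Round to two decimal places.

-0.14

Within every inflammation score level Drug G has the higher rate, yet pooled Drug E does — Simpson's reversal.
Since inflammation score is a pre-existing factor (not a product of the drug) and it affects the outcome on its own, it is a confounder. The stratified rates, not the pooled rate, identify the causal effect.
Adjusting over the population distribution of inflammation score: 0.266·(0.814−0.944) + 0.334·(0.567−0.667) + 0.400·(0.150−0.319) = -0.135.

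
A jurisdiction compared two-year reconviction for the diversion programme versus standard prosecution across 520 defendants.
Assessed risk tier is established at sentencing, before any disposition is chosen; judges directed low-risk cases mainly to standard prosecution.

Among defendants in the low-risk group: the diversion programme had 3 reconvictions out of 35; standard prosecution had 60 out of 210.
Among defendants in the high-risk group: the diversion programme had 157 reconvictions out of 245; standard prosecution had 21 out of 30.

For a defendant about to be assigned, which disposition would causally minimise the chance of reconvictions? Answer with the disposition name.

The assessed risk tier-specific comparison favours the diversion programme throughout, but the pooled figures favour standard prosecution. The question is whether to condition on assessed risk tier.
Nothing the disposition does changes assessed risk tier; the imbalance is an allocation artefact. With assessed risk tier also predicting the outcome, the pooled figure is confounded, and the within-stratum comparison is the causal one.
Within each level — low-risk: 8.6% vs 28.6%; high-risk: 64.1% vs 70.0% — the diversion programme is lower every time.

the diversion programme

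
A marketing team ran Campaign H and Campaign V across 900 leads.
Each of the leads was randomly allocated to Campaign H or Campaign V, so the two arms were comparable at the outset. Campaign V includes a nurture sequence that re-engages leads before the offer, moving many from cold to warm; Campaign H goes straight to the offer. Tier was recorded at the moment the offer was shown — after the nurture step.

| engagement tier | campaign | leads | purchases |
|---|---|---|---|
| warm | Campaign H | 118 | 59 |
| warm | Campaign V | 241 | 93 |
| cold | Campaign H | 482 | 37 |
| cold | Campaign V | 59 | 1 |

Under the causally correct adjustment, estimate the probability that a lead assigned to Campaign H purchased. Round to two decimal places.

0.16

Engagement tier here is a post-treatment variable shaped by the campaign; conditioning on it would introduce bias rather than remove it. The overall comparison is the causal one.
So P(outcome | do(Campaign H)) is just the pooled rate for Campaign H: 96/600 = 0.160.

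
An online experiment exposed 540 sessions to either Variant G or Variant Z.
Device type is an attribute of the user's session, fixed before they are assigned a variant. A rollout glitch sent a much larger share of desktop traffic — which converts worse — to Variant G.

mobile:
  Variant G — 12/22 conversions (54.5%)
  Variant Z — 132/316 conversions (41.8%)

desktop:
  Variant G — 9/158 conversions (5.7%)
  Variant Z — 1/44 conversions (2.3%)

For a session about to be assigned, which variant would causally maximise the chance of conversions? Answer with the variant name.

Variant G

The stratified and pooled comparisons disagree (Variant G wins within each device type; Variant Z wins overall), so the answer turns on the causal role of device type.
Nothing the variant does changes device type; the imbalance is an allocation artefact. With device type also predicting the outcome, the pooled figure is confounded, and the within-stratum comparison is the causal one.
Within each level — mobile: 54.5% vs 41.8%; desktop: 5.7% vs 2.3% — Variant G is higher every time.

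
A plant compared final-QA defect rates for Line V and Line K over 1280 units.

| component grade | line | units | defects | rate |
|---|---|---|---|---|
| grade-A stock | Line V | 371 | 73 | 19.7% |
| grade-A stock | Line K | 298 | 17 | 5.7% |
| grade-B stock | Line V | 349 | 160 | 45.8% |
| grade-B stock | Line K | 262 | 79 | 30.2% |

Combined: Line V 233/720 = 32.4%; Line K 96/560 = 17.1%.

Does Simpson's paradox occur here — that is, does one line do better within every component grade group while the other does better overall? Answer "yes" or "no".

no

Within each component grade level (grade-A stock 19.7% vs 5.7%; grade-B stock 45.8% vs 30.2%), Line K has the lower rate every time. Pooled: 32.4% vs 17.1% — Line K has the lower rate overall. They agree.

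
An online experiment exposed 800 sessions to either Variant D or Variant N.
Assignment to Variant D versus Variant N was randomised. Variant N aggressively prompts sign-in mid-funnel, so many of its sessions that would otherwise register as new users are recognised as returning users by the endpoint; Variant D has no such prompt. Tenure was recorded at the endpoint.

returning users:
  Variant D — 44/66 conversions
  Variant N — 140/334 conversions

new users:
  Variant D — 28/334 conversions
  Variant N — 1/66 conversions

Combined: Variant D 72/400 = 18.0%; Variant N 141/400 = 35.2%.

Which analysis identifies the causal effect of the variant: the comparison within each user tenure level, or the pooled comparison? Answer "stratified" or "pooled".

User tenure is downstream of the variant. One should not condition on a consequence of treatment, so the overall rates are the right comparison.
Pooled: Variant D 18.0% vs Variant N 35.2%; Variant N is higher overall.

pooled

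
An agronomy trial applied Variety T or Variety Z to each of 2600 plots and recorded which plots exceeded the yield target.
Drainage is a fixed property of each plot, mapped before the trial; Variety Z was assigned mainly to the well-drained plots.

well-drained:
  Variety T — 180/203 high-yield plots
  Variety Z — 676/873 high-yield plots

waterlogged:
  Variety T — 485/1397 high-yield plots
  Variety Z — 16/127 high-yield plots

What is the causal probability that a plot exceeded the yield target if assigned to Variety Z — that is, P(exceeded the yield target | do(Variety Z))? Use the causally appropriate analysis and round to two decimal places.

Nothing the variety does changes field drainage; the imbalance is an allocation artefact. With field drainage also predicting the outcome, the pooled figure is confounded, and the within-stratum comparison is the causal one.
Standardising Variety Z to the population field drainage mix: 0.414·676/873 + 0.586·16/127 = 0.394.

0.39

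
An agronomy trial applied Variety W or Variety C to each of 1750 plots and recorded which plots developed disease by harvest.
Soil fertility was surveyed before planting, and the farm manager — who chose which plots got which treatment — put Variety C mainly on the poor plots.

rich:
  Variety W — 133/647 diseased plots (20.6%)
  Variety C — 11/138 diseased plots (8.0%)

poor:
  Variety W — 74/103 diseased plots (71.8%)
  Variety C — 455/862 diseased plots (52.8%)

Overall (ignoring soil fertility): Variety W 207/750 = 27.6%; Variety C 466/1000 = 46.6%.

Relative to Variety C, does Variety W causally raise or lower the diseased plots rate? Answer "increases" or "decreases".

increases

Soil fertility is set before the variety has any effect — it is not caused by the variety — and it independently drives the outcome. That makes it a confounder, so the causal comparison is within soil fertility levels.
Within each level — rich: 20.6% vs 8.0%; poor: 71.8% vs 52.8% — Variety C is lower every time.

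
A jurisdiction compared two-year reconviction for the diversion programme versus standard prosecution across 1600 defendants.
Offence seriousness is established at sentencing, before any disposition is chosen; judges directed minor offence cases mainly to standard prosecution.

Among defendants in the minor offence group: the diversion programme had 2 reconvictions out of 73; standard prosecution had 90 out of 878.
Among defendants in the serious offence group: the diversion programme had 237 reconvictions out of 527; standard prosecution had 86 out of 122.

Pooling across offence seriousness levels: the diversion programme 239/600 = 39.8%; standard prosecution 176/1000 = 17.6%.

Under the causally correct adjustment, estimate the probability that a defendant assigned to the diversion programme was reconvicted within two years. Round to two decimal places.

0.20

Here offence seriousness is a common cause — it drives both which disposition a case falls under and the outcome. The crude comparison mixes populations; the stratum-specific rates are the causally relevant ones.
Standardising the diversion programme to the population offence seriousness mix: 0.594·2/73 + 0.406·237/527 = 0.199.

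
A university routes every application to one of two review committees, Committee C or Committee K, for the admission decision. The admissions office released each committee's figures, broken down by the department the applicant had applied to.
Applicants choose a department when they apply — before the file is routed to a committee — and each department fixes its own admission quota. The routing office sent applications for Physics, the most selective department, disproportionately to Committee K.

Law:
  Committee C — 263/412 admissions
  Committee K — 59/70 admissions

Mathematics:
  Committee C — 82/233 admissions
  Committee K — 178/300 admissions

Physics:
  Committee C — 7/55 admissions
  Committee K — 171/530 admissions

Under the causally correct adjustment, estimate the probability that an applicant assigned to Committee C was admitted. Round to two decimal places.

The imbalance in department arose from how applicants were allocated, not from anything the review committee did; and department independently affects the outcome. The pooled gap is confounded — condition on department.
Standardising Committee C to the population department mix: 0.301·263/412 + 0.333·82/233 + 0.366·7/55 = 0.356.

0.36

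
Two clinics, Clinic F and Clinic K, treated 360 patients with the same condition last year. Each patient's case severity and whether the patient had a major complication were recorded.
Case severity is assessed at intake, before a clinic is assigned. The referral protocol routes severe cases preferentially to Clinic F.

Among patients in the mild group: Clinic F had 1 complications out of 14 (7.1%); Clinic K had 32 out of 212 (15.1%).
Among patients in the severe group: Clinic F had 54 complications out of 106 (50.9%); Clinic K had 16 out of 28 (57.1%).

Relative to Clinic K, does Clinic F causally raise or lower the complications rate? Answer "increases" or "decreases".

decreases

Since case severity is a pre-existing factor (not a product of the clinic) and it affects the outcome on its own, it is a confounder. The stratified rates, not the pooled rate, identify the causal effect.
Within each level — mild: 7.1% vs 15.1%; severe: 50.9% vs 57.1% — Clinic F is lower every time.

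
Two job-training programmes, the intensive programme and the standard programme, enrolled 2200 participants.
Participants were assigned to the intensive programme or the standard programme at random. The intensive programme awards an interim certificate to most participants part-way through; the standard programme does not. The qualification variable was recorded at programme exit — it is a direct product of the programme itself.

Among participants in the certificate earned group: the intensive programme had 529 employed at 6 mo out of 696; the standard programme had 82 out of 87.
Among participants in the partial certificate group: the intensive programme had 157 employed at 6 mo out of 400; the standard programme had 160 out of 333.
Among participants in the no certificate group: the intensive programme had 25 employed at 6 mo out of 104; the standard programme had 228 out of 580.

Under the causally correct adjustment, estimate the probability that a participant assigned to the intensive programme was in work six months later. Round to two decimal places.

the standard programme is higher inside every qualification attained during the programme stratum but the intensive programme is higher in aggregate. Whether to stratify depends on how qualification attained during the programme relates to the programme.
Qualification attained during the programme is downstream of the programme. One should not condition on a consequence of treatment, so the overall rates are the right comparison.
So P(outcome | do(the intensive programme)) is just the pooled rate for the intensive programme: 711/1200 = 0.593.

0.59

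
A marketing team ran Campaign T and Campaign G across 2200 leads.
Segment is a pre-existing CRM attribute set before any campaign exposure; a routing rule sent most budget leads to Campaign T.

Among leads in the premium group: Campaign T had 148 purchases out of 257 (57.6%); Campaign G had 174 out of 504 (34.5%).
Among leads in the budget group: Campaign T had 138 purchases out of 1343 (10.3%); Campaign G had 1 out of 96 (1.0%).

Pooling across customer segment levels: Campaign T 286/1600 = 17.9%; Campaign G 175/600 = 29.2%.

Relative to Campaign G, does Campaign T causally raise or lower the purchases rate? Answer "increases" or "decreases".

increases

Campaign T is higher inside every customer segment stratum but Campaign G is higher in aggregate. Whether to stratify depends on how customer segment relates to the campaign.
Customer segment is set before the campaign has any effect — it is not caused by the campaign — and it independently drives the outcome. That makes it a confounder, so the causal comparison is within customer segment levels.
Within each level — premium: 57.6% vs 34.5%; budget: 10.3% vs 1.0% — Campaign T is higher every time.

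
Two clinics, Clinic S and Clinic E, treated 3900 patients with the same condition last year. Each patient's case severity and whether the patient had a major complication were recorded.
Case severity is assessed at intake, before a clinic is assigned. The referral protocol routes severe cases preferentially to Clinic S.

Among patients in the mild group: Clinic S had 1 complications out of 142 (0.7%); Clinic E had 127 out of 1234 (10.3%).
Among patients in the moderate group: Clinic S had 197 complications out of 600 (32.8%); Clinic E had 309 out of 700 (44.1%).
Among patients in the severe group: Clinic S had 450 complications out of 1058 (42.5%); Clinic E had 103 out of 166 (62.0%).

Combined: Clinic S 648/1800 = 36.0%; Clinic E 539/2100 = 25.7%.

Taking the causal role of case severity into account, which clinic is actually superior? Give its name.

Clinic S

Nothing the clinic does changes case severity; the imbalance is an allocation artefact. With case severity also predicting the outcome, the pooled figure is confounded, and the within-stratum comparison is the causal one.
Within each level — mild: 0.7% vs 10.3%; moderate: 32.8% vs 44.1%; severe: 42.5% vs 62.0% — Clinic S is lower every time.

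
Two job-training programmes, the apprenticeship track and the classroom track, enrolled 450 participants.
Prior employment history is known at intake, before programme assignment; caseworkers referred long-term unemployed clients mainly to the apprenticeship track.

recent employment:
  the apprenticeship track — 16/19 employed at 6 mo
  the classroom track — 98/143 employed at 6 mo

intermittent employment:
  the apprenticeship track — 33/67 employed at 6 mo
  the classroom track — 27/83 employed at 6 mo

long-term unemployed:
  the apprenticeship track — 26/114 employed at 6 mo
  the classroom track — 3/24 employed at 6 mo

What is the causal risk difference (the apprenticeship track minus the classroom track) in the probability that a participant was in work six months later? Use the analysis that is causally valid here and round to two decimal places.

+0.14

the apprenticeship track is higher inside every prior employment history stratum but the classroom track is higher in aggregate. Whether to stratify depends on how prior employment history relates to the programme.
Prior employment history is set before the programme has any effect — it is not caused by the programme — and it independently drives the outcome. That makes it a confounder, so the causal comparison is within prior employment history levels.
Adjusting over the population distribution of prior employment history: 0.360·(0.842−0.685) + 0.333·(0.493−0.325) + 0.307·(0.228−0.125) = +0.144.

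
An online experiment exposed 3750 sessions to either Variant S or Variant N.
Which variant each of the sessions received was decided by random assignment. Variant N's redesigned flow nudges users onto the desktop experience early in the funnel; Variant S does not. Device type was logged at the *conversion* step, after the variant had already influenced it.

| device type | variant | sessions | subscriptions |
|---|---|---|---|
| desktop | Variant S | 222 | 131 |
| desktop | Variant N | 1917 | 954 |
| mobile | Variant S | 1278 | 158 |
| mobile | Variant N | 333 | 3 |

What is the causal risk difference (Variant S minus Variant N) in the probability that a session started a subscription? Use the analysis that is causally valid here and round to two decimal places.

-0.23

Because the variant influences device type, device type is a post-treatment mediator, not a confounder. Stratifying on it would bias the estimate; the causal effect is the crude pooled difference.
The causal difference is the pooled difference: 0.193 − 0.425 = -0.233.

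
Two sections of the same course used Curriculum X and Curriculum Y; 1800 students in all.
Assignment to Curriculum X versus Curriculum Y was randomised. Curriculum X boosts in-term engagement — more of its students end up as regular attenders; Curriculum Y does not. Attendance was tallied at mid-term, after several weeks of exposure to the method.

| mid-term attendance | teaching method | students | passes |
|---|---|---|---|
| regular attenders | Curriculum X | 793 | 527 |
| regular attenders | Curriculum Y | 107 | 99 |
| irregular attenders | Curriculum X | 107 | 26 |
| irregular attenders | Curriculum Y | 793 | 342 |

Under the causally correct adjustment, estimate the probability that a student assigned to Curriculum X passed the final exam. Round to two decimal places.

Mid-term attendance lies on the pathway teaching method → mid-term attendance → outcome, so adjusting for it blocks the indirect effect. For the total causal effect of teaching method, use the unadjusted pooled rates.
So P(outcome | do(Curriculum X)) is just the pooled rate for Curriculum X: 553/900 = 0.614.

0.61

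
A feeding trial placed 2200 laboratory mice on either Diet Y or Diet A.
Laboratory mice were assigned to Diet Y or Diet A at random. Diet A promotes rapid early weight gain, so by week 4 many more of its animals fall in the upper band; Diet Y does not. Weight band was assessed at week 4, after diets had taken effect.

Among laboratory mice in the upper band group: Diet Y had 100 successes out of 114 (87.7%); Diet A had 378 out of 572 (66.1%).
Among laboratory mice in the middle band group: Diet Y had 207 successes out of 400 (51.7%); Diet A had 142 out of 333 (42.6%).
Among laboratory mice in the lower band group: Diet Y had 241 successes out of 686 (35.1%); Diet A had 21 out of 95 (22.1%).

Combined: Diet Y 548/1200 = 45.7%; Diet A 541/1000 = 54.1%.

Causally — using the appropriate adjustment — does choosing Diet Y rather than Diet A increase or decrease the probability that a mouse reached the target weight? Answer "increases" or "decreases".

decreases

The stratified and pooled comparisons disagree (Diet Y wins within each week-4 weight band; Diet A wins overall), so the answer turns on the causal role of week-4 weight band.
Week-4 weight band is recorded after the diet and is itself shifted by it — it sits on the causal path from diet to outcome. Conditioning on a mediator would strip out part of the effect we want; the pooled comparison gives the total causal effect.
Pooled: Diet Y 45.7% vs Diet A 54.1%; Diet A is higher overall.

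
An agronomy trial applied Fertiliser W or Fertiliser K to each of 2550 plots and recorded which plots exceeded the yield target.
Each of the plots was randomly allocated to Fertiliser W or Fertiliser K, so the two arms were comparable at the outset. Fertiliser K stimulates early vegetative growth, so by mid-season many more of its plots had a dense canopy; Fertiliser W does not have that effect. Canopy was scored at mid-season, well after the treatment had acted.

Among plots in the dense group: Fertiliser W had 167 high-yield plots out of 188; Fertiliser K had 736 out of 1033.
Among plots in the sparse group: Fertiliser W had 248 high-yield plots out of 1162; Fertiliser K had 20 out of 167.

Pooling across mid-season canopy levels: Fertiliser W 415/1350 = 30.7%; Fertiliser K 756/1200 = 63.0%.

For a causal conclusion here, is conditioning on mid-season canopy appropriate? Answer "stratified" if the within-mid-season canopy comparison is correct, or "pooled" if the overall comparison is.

Fertiliser W is higher inside every mid-season canopy stratum but Fertiliser K is higher in aggregate. Whether to stratify depends on how mid-season canopy relates to the fertiliser.
Mid-season canopy is downstream of the fertiliser. One should not condition on a consequence of treatment, so the overall rates are the right comparison.
Pooled: Fertiliser W 30.7% vs Fertiliser K 63.0%; Fertiliser K is higher overall.

pooled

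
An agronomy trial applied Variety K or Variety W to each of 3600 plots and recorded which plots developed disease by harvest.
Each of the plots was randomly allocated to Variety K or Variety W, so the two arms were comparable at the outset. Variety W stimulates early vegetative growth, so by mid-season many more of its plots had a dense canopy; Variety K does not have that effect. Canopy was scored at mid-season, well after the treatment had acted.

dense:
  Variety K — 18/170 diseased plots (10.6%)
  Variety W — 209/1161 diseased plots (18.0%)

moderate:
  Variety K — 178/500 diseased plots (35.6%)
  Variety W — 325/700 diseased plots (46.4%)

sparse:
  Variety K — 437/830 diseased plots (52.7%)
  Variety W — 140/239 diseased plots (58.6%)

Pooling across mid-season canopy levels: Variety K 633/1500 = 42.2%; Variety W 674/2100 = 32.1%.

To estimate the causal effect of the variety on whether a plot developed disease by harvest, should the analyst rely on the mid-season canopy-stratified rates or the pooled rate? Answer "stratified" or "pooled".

pooled

Variety K is lower inside every mid-season canopy stratum but Variety W is lower in aggregate. Whether to stratify depends on how mid-season canopy relates to the variety.
Stratifying would compare varietys among plots the varietys themselves sorted into mid-season canopy groups — a form of selection on an intermediate. The unconditioned pooled rates give the total causal effect.
Pooled: Variety K 42.2% vs Variety W 32.1%; Variety W is lower overall.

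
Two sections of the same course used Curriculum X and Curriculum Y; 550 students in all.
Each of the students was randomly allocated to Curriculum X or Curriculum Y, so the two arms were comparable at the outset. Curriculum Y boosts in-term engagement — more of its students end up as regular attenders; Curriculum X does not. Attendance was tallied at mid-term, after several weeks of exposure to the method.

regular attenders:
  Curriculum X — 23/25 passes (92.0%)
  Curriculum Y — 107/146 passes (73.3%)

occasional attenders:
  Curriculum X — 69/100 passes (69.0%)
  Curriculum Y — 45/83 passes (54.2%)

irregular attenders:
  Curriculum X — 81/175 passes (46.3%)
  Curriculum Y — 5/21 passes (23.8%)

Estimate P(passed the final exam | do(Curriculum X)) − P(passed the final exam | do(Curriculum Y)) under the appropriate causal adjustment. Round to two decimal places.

Because the teaching method influences mid-term attendance, mid-term attendance is a post-treatment mediator, not a confounder. Stratifying on it would bias the estimate; the causal effect is the crude pooled difference.
The causal difference is the pooled difference: 0.577 − 0.628 = -0.051.

-0.05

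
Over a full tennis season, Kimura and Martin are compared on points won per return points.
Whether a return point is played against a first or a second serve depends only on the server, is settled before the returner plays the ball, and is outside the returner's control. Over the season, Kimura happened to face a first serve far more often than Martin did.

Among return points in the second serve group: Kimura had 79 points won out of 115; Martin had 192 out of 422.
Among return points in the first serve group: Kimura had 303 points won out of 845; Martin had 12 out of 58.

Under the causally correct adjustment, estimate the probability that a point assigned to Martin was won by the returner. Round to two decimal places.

0.30

Here serve type is a common cause — it drives both which player a case falls under and the outcome. The crude comparison mixes populations; the stratum-specific rates are the causally relevant ones.
Standardising Martin to the population serve type mix: 0.373·192/422 + 0.627·12/58 = 0.299.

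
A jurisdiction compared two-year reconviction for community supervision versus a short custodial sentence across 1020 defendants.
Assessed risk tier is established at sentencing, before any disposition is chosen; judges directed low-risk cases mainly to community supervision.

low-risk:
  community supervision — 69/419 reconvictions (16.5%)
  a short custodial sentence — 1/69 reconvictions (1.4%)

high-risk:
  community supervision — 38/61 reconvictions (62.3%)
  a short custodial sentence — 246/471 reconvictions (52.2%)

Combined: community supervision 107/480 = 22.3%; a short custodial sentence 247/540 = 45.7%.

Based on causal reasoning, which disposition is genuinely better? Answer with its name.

a short custodial sentence

a short custodial sentence is lower inside every assessed risk tier stratum but community supervision is lower in aggregate. Whether to stratify depends on how assessed risk tier relates to the disposition.
Since assessed risk tier is a pre-existing factor (not a product of the disposition) and it affects the outcome on its own, it is a confounder. The stratified rates, not the pooled rate, identify the causal effect.
Within each level — low-risk: 16.5% vs 1.4%; high-risk: 62.3% vs 52.2% — a short custodial sentence is lower every time.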